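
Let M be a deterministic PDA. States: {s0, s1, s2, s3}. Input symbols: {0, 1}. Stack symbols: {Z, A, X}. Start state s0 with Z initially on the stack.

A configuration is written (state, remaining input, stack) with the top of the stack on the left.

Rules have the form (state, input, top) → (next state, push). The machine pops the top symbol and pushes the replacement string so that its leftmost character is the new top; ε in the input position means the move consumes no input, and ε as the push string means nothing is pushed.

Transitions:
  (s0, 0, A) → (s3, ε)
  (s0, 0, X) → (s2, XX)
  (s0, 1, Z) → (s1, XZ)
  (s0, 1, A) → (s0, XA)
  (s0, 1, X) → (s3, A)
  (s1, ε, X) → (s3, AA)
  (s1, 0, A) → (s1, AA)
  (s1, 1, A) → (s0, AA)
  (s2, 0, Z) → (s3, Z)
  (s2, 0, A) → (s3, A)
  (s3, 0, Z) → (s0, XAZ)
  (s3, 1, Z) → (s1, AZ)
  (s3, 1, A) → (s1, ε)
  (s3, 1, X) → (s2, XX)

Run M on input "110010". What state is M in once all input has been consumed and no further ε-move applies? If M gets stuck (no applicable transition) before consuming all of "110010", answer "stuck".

(s0, 110010, Z)
  read 1, top Z: go to s1, push XZ → (s1, 10010, XZ)
  ε-move, top X: go to s3, push AA → (s3, 10010, AAZ)
  read 1, top A: go to s1, push ε → (s1, 0010, AZ)
  read 0, top A: go to s1, push AA → (s1, 010, AAZ)
  read 0, top A: go to s1, push AA → (s1, 10, AAAZ)
  read 1, top A: go to s0, push AA → (s0, 0, AAAAZ)
  read 0, top A: go to s3, push ε → (s3, ε, AAAZ)
All input consumed; M is in state s3.

s3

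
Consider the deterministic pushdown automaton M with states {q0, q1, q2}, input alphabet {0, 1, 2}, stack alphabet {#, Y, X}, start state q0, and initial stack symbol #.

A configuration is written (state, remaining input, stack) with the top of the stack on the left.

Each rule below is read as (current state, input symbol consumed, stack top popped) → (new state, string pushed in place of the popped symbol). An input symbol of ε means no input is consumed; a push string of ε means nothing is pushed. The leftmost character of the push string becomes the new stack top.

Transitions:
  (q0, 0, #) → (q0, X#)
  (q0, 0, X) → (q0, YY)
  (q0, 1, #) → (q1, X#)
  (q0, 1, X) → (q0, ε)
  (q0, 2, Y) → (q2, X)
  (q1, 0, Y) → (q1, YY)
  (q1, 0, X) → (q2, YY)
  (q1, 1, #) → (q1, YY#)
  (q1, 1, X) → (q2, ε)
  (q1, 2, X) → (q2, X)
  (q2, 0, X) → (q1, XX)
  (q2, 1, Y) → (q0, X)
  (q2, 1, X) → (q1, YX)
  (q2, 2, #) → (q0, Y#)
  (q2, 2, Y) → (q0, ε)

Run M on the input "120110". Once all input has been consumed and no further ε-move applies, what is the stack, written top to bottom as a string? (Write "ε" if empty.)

YYX#

(q0, 120110, #)
  read 1, top #: go to q1, push X# → (q1, 20110, X#)
  read 2, top X: go to q2, push X → (q2, 0110, X#)
  read 0, top X: go to q1, push XX → (q1, 110, XX#)
  read 1, top X: go to q2, push ε → (q2, 10, X#)
  read 1, top X: go to q1, push YX → (q1, 0, YX#)
  read 0, top Y: go to q1, push YY → (q1, ε, YYX#)
All input consumed in state q1 with stack YYX#.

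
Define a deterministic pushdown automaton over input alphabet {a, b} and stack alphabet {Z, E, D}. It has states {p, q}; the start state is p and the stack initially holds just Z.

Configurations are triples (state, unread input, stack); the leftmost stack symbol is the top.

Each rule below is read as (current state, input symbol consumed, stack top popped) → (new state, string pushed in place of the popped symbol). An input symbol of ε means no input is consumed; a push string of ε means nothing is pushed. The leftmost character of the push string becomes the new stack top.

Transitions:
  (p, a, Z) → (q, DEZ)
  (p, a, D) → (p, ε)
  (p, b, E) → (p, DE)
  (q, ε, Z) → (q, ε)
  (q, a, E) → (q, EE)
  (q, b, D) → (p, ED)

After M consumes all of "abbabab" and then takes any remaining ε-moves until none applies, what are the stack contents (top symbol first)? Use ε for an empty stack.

DEDEZ

(p, abbabab, Z)
  read a, top Z: go to q, push DEZ → (q, bbabab, DEZ)
  read b, top D: go to p, push ED → (p, babab, EDEZ)
  read b, top E: go to p, push DE → (p, abab, DEDEZ)
  read a, top D: go to p, push ε → (p, bab, EDEZ)
  read b, top E: go to p, push DE → (p, ab, DEDEZ)
  read a, top D: go to p, push ε → (p, b, EDEZ)
  read b, top E: go to p, push DE → (p, ε, DEDEZ)
All input consumed in state p with stack DEDEZ.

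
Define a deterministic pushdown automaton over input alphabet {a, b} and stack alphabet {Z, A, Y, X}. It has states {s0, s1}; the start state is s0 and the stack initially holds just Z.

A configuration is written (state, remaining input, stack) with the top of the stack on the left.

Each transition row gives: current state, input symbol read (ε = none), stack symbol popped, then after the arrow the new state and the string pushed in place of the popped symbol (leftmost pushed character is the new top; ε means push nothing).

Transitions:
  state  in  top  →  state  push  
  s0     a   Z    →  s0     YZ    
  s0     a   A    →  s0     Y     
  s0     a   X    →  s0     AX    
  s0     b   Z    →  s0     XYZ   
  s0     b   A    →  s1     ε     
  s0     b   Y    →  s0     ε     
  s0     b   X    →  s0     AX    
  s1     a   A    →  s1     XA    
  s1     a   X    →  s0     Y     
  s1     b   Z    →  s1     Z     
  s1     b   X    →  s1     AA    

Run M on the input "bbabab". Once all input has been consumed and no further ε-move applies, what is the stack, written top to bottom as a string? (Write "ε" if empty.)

XYZ

(s0, bbabab, Z)
  read b, top Z: go to s0, push XYZ → (s0, babab, XYZ)
  read b, top X: go to s0, push AX → (s0, abab, AXYZ)
  read a, top A: go to s0, push Y → (s0, bab, YXYZ)
  read b, top Y: go to s0, push ε → (s0, ab, XYZ)
  read a, top X: go to s0, push AX → (s0, b, AXYZ)
  read b, top A: go to s1, push ε → (s1, ε, XYZ)
All input consumed in state s1 with stack XYZ.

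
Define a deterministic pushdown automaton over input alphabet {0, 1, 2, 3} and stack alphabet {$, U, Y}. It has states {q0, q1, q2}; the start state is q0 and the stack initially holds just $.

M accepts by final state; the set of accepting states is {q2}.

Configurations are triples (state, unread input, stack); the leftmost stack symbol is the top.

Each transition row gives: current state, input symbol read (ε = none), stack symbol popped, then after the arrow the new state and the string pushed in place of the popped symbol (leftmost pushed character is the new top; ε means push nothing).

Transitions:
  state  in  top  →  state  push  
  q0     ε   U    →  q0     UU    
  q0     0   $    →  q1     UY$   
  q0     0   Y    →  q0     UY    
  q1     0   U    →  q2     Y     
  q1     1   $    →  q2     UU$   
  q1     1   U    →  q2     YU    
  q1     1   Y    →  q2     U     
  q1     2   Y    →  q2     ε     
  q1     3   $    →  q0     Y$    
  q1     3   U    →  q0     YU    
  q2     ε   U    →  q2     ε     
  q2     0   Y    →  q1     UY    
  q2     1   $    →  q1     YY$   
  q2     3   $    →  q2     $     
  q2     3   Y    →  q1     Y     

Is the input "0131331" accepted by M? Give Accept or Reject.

Reject

(q0, 0131331, $)
  read 0, top $: go to q1, push UY$ → (q1, 131331, UY$)
  read 1, top U: go to q2, push YU → (q2, 31331, YUY$)
  read 3, top Y: go to q1, push Y → (q1, 1331, YUY$)
  read 1, top Y: go to q2, push U → (q2, 331, UUY$)
  ε-move, top U: go to q2, push ε → (q2, 331, UY$)
  ε-move, top U: go to q2, push ε → (q2, 331, Y$)
  read 3, top Y: go to q1, push Y → (q1, 31, Y$)
No transition applies at (q1, 31, Y$); input not fully consumed.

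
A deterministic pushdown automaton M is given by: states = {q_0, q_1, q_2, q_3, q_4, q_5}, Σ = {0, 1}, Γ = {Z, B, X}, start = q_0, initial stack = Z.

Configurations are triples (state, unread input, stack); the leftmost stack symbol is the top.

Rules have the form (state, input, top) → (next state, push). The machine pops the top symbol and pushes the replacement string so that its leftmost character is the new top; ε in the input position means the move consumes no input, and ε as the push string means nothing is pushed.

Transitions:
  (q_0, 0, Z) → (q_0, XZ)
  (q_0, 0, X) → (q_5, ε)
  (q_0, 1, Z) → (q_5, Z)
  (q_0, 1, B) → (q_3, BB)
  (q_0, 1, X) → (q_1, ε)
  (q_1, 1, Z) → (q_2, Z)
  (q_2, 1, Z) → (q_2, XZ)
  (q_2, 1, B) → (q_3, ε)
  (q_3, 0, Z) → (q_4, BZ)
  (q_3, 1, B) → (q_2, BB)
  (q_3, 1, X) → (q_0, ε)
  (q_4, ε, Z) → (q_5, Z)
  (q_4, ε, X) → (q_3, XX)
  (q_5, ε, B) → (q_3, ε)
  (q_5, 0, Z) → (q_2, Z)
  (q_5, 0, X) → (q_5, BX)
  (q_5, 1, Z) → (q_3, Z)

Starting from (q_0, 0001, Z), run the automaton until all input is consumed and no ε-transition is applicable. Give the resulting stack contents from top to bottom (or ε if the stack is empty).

(q_0, 0001, Z)
  read 0, top Z: go to q_0, push XZ → (q_0, 001, XZ)
  read 0, top X: go to q_5, push ε → (q_5, 01, Z)
  read 0, top Z: go to q_2, push Z → (q_2, 1, Z)
  read 1, top Z: go to q_2, push XZ → (q_2, ε, XZ)
All input consumed in state q_2 with stack XZ.

XZ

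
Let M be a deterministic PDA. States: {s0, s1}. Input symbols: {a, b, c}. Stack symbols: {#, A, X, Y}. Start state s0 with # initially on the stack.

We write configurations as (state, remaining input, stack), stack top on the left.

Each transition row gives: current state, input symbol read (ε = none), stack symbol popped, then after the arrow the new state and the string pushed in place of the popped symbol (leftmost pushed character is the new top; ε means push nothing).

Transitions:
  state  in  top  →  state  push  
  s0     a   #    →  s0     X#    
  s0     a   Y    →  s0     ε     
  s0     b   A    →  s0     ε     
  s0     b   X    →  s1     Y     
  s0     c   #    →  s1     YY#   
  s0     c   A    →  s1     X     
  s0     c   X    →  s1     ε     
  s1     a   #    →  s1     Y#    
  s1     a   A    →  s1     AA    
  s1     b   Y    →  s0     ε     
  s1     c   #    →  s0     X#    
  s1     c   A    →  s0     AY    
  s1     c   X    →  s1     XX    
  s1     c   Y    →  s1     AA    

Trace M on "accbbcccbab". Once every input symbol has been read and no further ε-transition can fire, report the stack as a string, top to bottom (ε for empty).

Y#

(s0, accbbcccbab, #) ⊢ (s0, ccbbcccbab, X#) ⊢ (s1, cbbcccbab, #) ⊢ (s0, bbcccbab, X#) ⊢ (s1, bcccbab, Y#) ⊢ (s0, cccbab, #) ⊢ (s1, ccbab, YY#) ⊢ (s1, cbab, AAY#) ⊢ (s0, bab, AYAY#) ⊢ (s0, ab, YAY#) ⊢ (s0, b, AY#) ⊢ (s0, ε, Y#)
All input consumed in state s0 with stack Y#.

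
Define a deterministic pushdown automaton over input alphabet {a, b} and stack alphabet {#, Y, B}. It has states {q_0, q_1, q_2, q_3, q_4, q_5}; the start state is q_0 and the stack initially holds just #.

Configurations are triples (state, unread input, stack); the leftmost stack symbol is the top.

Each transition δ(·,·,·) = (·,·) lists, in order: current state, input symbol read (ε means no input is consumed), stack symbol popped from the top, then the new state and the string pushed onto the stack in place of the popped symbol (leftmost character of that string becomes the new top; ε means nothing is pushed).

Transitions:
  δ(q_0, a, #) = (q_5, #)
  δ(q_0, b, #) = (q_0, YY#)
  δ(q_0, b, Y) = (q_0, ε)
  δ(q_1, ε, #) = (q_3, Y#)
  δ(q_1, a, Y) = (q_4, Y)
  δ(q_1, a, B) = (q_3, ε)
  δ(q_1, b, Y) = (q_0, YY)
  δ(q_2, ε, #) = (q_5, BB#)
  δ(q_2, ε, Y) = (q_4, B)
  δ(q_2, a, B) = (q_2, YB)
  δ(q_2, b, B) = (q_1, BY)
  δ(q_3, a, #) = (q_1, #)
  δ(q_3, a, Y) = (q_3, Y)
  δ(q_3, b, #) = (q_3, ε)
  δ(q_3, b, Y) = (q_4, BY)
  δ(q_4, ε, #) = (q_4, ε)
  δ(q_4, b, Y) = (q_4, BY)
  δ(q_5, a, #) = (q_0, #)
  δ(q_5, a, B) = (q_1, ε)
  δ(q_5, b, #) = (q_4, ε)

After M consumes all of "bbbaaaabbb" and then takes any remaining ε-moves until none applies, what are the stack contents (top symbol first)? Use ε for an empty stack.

#

(q_0, bbbaaaabbb, #)
  read b, top #: go to q_0, push YY# → (q_0, bbaaaabbb, YY#)
  read b, top Y: go to q_0, push ε → (q_0, baaaabbb, Y#)
  read b, top Y: go to q_0, push ε → (q_0, aaaabbb, #)
  read a, top #: go to q_5, push # → (q_5, aaabbb, #)
  read a, top #: go to q_0, push # → (q_0, aabbb, #)
  read a, top #: go to q_5, push # → (q_5, abbb, #)
  read a, top #: go to q_0, push # → (q_0, bbb, #)
  read b, top #: go to q_0, push YY# → (q_0, bb, YY#)
  read b, top Y: go to q_0, push ε → (q_0, b, Y#)
  read b, top Y: go to q_0, push ε → (q_0, ε, #)
All input consumed in state q_0 with stack #.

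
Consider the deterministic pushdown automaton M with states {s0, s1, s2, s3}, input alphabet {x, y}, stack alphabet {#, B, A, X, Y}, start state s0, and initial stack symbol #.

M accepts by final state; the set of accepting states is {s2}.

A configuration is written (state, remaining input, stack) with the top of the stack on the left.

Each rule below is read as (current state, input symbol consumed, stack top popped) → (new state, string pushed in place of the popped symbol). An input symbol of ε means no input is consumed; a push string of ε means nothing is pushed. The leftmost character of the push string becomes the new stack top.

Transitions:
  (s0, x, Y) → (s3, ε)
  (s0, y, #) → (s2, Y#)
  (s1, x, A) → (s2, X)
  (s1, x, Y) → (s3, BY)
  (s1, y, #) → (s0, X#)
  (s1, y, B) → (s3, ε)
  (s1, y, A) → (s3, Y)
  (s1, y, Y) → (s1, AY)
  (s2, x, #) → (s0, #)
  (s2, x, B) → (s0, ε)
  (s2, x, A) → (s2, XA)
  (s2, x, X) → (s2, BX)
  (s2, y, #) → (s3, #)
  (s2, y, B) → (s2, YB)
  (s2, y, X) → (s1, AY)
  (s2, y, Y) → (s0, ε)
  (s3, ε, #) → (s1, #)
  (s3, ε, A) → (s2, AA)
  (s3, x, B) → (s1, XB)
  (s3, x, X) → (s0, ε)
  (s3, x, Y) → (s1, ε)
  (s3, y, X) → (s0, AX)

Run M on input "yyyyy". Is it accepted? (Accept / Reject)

(s0, yyyyy, #)
  read y, top #: go to s2, push Y# → (s2, yyyy, Y#)
  read y, top Y: go to s0, push ε → (s0, yyy, #)
  read y, top #: go to s2, push Y# → (s2, yy, Y#)
  read y, top Y: go to s0, push ε → (s0, y, #)
  read y, top #: go to s2, push Y# → (s2, ε, Y#)
All input consumed; state s2 ∈ F.

Accept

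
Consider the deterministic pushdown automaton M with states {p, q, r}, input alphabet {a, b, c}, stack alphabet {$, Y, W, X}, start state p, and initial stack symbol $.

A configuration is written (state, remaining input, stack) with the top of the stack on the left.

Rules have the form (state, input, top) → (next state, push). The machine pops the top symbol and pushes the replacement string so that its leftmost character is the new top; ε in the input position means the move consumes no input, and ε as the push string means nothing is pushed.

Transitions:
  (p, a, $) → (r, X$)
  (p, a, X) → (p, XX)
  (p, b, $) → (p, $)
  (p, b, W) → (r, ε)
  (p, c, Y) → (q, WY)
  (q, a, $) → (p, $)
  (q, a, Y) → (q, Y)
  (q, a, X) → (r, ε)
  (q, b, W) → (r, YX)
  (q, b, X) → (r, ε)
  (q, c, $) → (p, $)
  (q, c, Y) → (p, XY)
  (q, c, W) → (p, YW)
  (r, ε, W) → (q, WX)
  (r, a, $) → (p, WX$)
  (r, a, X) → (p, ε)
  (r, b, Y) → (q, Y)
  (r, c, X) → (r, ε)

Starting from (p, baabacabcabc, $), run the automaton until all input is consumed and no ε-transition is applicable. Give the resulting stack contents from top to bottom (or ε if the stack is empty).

(p, baabacabcabc, $) ⊢ (p, aabacabcabc, $) ⊢ (r, abacabcabc, X$) ⊢ (p, bacabcabc, $) ⊢ (p, acabcabc, $) ⊢ (r, cabcabc, X$) ⊢ (r, abcabc, $) ⊢ (p, bcabc, WX$) ⊢ (r, cabc, X$) ⊢ (r, abc, $) ⊢ (p, bc, WX$) ⊢ (r, c, X$) ⊢ (r, ε, $)
All input consumed in state r with stack $.

$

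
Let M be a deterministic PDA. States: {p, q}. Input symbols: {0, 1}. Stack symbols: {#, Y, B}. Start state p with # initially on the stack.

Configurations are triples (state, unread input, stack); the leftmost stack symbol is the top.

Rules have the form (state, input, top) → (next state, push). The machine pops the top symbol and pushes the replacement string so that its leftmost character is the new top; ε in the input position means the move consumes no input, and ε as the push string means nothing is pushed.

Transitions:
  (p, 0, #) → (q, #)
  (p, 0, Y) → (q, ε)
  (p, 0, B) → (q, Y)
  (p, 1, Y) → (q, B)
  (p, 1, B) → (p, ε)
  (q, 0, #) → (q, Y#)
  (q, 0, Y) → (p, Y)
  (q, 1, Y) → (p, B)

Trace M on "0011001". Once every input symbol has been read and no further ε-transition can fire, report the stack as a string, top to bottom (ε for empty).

B#

(p, 0011001, #) ⊢ (q, 011001, #) ⊢ (q, 11001, Y#) ⊢ (p, 1001, B#) ⊢ (p, 001, #) ⊢ (q, 01, #) ⊢ (q, 1, Y#) ⊢ (p, ε, B#)
All input consumed in state p with stack B#.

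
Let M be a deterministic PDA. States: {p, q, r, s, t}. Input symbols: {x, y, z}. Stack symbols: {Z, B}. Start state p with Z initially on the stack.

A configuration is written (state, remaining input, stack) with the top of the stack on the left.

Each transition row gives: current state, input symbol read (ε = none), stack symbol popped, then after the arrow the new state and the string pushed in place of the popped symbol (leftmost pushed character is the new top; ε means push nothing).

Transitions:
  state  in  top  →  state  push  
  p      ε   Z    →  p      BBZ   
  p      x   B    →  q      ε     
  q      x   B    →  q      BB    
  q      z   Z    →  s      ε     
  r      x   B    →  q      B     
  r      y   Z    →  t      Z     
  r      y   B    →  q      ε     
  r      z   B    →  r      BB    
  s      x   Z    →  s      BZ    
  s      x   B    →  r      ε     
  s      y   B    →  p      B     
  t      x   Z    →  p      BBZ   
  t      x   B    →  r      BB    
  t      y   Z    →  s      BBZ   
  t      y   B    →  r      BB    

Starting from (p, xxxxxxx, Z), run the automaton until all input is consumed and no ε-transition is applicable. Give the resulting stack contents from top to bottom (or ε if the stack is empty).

(p, xxxxxxx, Z)
  ε-move, top Z: go to p, push BBZ → (p, xxxxxxx, BBZ)
  read x, top B: go to q, push ε → (q, xxxxxx, BZ)
  read x, top B: go to q, push BB → (q, xxxxx, BBZ)
  read x, top B: go to q, push BB → (q, xxxx, BBBZ)
  read x, top B: go to q, push BB → (q, xxx, BBBBZ)
  read x, top B: go to q, push BB → (q, xx, BBBBBZ)
  read x, top B: go to q, push BB → (q, x, BBBBBBZ)
  read x, top B: go to q, push BB → (q, ε, BBBBBBBZ)
All input consumed in state q with stack BBBBBBBZ.

BBBBBBBZ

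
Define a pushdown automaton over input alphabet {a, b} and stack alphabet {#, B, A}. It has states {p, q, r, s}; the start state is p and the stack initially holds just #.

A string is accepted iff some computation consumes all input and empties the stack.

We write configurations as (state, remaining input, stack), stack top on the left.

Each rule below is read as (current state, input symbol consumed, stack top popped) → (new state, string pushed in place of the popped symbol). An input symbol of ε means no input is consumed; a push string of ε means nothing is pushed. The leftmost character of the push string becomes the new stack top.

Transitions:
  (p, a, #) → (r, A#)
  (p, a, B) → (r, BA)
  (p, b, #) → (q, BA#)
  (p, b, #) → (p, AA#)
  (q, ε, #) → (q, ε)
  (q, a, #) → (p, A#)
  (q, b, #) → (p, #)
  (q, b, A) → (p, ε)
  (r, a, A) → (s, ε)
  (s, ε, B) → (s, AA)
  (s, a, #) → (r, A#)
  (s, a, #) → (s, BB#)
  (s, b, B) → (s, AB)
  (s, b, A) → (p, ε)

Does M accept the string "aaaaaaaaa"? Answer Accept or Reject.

No computation consumes all input and empties the stack.

Reject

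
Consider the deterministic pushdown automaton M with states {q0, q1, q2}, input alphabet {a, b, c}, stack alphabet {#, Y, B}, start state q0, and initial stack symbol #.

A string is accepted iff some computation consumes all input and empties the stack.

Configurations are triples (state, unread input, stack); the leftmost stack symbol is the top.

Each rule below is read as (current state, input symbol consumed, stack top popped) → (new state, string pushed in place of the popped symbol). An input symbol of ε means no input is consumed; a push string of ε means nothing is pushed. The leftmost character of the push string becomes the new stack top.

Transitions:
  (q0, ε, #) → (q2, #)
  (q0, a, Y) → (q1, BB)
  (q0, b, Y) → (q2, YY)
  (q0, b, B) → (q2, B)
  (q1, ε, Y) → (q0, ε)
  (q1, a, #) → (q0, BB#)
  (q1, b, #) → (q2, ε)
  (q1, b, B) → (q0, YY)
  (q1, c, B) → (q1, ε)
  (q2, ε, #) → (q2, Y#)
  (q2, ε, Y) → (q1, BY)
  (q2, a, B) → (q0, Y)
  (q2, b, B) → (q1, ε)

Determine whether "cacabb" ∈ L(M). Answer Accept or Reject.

(q0, cacabb, #)
  ε-move, top #: go to q2, push # → (q2, cacabb, #)
  ε-move, top #: go to q2, push Y# → (q2, cacabb, Y#)
  ε-move, top Y: go to q1, push BY → (q1, cacabb, BY#)
  read c, top B: go to q1, push ε → (q1, acabb, Y#)
  ε-move, top Y: go to q0, push ε → (q0, acabb, #)
  ε-move, top #: go to q2, push # → (q2, acabb, #)
  ε-move, top #: go to q2, push Y# → (q2, acabb, Y#)
  ε-move, top Y: go to q1, push BY → (q1, acabb, BY#)
No transition applies at (q1, acabb, BY#); input not fully consumed.

Reject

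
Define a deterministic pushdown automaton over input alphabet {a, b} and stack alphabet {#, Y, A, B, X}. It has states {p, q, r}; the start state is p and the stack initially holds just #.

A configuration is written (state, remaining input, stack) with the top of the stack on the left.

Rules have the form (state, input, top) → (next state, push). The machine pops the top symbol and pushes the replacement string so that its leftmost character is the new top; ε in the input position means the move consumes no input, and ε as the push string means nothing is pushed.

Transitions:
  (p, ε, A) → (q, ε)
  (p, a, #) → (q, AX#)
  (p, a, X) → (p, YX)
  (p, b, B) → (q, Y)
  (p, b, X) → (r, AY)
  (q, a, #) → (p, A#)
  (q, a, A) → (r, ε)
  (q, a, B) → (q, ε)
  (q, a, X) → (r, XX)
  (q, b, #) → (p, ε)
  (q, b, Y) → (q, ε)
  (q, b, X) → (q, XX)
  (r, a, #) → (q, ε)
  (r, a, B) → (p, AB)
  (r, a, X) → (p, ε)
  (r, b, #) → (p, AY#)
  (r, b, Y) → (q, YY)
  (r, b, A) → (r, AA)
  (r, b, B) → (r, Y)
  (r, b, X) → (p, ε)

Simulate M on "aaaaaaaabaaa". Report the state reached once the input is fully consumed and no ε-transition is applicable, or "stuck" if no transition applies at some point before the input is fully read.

p

(p, aaaaaaaabaaa, #)
  read a, top #: go to q, push AX# → (q, aaaaaaabaaa, AX#)
  read a, top A: go to r, push ε → (r, aaaaaabaaa, X#)
  read a, top X: go to p, push ε → (p, aaaaabaaa, #)
  read a, top #: go to q, push AX# → (q, aaaabaaa, AX#)
  read a, top A: go to r, push ε → (r, aaabaaa, X#)
  read a, top X: go to p, push ε → (p, aabaaa, #)
  read a, top #: go to q, push AX# → (q, abaaa, AX#)
  read a, top A: go to r, push ε → (r, baaa, X#)
  read b, top X: go to p, push ε → (p, aaa, #)
  read a, top #: go to q, push AX# → (q, aa, AX#)
  read a, top A: go to r, push ε → (r, a, X#)
  read a, top X: go to p, push ε → (p, ε, #)
All input consumed; M is in state p.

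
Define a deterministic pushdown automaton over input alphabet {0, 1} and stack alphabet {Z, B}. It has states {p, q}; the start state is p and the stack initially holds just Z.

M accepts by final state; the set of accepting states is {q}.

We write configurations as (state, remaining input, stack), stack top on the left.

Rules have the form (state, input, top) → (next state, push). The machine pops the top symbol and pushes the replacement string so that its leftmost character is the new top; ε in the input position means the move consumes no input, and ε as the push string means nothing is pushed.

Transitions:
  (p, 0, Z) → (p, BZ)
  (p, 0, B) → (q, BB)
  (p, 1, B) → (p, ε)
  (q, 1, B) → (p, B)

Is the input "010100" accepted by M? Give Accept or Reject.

Accept

(p, 010100, Z) ⊢ (p, 10100, BZ) ⊢ (p, 0100, Z) ⊢ (p, 100, BZ) ⊢ (p, 00, Z) ⊢ (p, 0, BZ) ⊢ (q, ε, BBZ)
All input consumed; state q ∈ F.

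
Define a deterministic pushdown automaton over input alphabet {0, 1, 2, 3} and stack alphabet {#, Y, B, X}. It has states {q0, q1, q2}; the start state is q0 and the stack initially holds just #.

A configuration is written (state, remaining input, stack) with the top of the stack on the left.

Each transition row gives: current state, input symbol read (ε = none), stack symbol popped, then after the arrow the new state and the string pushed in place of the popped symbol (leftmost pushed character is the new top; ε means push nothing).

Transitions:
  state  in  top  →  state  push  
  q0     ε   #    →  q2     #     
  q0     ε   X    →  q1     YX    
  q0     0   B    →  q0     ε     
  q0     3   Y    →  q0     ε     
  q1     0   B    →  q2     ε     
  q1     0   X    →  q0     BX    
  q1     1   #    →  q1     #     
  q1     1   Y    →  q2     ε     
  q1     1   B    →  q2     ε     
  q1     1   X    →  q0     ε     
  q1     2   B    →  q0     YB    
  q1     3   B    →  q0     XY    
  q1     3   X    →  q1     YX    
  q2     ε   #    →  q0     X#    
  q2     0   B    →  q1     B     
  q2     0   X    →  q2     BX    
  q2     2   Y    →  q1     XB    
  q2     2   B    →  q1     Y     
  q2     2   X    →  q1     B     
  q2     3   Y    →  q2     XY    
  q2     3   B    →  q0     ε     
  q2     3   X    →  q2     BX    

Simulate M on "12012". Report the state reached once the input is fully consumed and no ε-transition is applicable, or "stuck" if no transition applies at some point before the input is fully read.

(q0, 12012, #) ⊢ (q2, 12012, #) ⊢ (q0, 12012, X#) ⊢ (q1, 12012, YX#) ⊢ (q2, 2012, X#) ⊢ (q1, 012, B#) ⊢ (q2, 12, #) ⊢ (q0, 12, X#) ⊢ (q1, 12, YX#) ⊢ (q2, 2, X#) ⊢ (q1, ε, B#)
All input consumed; M is in state q1.

q1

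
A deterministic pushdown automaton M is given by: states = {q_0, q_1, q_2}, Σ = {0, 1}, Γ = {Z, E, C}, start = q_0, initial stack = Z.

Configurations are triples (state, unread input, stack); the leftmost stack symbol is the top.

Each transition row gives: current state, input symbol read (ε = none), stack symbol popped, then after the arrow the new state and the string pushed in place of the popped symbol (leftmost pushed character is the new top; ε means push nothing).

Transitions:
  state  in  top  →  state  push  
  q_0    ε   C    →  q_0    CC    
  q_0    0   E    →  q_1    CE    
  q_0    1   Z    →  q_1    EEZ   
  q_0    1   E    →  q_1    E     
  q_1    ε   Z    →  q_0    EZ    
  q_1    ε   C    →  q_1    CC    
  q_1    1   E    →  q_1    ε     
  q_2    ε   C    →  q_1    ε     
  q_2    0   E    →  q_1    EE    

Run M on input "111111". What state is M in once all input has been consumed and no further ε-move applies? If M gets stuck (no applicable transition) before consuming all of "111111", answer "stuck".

q_1

(q_0, 111111, Z)
  read 1, top Z: go to q_1, push EEZ → (q_1, 11111, EEZ)
  read 1, top E: go to q_1, push ε → (q_1, 1111, EZ)
  read 1, top E: go to q_1, push ε → (q_1, 111, Z)
  ε-move, top Z: go to q_0, push EZ → (q_0, 111, EZ)
  read 1, top E: go to q_1, push E → (q_1, 11, EZ)
  read 1, top E: go to q_1, push ε → (q_1, 1, Z)
  ε-move, top Z: go to q_0, push EZ → (q_0, 1, EZ)
  read 1, top E: go to q_1, push E → (q_1, ε, EZ)
All input consumed; M is in state q_1.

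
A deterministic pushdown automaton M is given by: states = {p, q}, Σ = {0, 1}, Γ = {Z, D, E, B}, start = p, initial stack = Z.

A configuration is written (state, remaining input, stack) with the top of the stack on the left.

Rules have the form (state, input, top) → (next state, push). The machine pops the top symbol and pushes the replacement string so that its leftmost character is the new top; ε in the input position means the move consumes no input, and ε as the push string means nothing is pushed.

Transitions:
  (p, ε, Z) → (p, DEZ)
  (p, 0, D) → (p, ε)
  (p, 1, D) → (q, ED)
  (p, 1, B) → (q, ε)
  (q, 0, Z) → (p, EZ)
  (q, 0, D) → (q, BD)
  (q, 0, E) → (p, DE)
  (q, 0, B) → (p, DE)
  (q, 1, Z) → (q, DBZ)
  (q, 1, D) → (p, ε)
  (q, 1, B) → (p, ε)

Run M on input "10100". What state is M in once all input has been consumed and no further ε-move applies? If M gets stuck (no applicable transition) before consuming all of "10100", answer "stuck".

p

(p, 10100, Z)
  ε-move, top Z: go to p, push DEZ → (p, 10100, DEZ)
  read 1, top D: go to q, push ED → (q, 0100, EDEZ)
  read 0, top E: go to p, push DE → (p, 100, DEDEZ)
  read 1, top D: go to q, push ED → (q, 00, EDEDEZ)
  read 0, top E: go to p, push DE → (p, 0, DEDEDEZ)
  read 0, top D: go to p, push ε → (p, ε, EDEDEZ)
All input consumed; M is in state p.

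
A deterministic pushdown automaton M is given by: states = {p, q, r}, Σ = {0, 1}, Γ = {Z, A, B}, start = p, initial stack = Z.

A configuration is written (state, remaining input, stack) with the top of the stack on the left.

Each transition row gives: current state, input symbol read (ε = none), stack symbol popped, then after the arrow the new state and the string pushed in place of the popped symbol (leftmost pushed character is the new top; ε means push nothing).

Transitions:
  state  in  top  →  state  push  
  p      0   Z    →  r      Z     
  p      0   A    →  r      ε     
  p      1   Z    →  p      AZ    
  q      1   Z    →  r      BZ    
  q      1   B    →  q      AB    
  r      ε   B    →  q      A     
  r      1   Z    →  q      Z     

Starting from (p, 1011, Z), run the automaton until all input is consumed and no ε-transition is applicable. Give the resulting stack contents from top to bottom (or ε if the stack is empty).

AZ

(p, 1011, Z)
  read 1, top Z: go to p, push AZ → (p, 011, AZ)
  read 0, top A: go to r, push ε → (r, 11, Z)
  read 1, top Z: go to q, push Z → (q, 1, Z)
  read 1, top Z: go to r, push BZ → (r, ε, BZ)
  ε-move, top B: go to q, push A → (q, ε, AZ)
All input consumed in state q with stack AZ.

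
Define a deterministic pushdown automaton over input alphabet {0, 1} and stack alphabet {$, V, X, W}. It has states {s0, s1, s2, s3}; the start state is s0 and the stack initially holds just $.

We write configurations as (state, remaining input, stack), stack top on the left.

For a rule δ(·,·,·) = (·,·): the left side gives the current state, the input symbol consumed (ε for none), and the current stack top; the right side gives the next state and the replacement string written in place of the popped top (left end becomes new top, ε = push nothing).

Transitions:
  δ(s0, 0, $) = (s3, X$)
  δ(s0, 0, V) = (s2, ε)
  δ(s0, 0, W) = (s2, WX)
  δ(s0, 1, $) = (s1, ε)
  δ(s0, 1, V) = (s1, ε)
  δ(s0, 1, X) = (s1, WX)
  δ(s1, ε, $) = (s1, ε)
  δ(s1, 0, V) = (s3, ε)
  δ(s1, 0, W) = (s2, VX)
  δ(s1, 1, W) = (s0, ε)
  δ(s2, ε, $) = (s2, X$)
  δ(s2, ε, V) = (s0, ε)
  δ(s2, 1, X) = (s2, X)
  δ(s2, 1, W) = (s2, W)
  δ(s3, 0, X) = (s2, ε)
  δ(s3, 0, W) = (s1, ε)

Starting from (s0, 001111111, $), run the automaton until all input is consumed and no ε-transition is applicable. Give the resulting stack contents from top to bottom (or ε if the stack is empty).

(s0, 001111111, $)
  read 0, top $: go to s3, push X$ → (s3, 01111111, X$)
  read 0, top X: go to s2, push ε → (s2, 1111111, $)
  ε-move, top $: go to s2, push X$ → (s2, 1111111, X$)
  read 1, top X: go to s2, push X → (s2, 111111, X$)
  read 1, top X: go to s2, push X → (s2, 11111, X$)
  read 1, top X: go to s2, push X → (s2, 1111, X$)
  read 1, top X: go to s2, push X → (s2, 111, X$)
  read 1, top X: go to s2, push X → (s2, 11, X$)
  read 1, top X: go to s2, push X → (s2, 1, X$)
  read 1, top X: go to s2, push X → (s2, ε, X$)
All input consumed in state s2 with stack X$.

X$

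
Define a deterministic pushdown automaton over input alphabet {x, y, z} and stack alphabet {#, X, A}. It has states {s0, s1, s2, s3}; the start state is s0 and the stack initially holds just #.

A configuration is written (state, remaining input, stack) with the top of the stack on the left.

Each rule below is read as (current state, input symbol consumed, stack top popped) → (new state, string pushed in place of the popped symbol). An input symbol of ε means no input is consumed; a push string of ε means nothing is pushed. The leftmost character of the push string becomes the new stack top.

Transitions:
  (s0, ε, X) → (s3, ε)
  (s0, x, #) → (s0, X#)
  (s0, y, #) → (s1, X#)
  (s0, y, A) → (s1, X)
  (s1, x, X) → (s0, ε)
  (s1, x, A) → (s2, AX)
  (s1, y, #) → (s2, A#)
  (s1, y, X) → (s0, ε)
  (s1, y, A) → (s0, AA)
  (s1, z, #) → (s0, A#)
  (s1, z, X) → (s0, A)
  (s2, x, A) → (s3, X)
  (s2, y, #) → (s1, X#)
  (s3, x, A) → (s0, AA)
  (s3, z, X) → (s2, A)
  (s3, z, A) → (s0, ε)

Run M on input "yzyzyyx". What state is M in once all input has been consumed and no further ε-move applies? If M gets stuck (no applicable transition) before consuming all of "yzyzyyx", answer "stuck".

s3

(s0, yzyzyyx, #)
  read y, top #: go to s1, push X# → (s1, zyzyyx, X#)
  read z, top X: go to s0, push A → (s0, yzyyx, A#)
  read y, top A: go to s1, push X → (s1, zyyx, X#)
  read z, top X: go to s0, push A → (s0, yyx, A#)
  read y, top A: go to s1, push X → (s1, yx, X#)
  read y, top X: go to s0, push ε → (s0, x, #)
  read x, top #: go to s0, push X# → (s0, ε, X#)
  ε-move, top X: go to s3, push ε → (s3, ε, #)
All input consumed; M is in state s3.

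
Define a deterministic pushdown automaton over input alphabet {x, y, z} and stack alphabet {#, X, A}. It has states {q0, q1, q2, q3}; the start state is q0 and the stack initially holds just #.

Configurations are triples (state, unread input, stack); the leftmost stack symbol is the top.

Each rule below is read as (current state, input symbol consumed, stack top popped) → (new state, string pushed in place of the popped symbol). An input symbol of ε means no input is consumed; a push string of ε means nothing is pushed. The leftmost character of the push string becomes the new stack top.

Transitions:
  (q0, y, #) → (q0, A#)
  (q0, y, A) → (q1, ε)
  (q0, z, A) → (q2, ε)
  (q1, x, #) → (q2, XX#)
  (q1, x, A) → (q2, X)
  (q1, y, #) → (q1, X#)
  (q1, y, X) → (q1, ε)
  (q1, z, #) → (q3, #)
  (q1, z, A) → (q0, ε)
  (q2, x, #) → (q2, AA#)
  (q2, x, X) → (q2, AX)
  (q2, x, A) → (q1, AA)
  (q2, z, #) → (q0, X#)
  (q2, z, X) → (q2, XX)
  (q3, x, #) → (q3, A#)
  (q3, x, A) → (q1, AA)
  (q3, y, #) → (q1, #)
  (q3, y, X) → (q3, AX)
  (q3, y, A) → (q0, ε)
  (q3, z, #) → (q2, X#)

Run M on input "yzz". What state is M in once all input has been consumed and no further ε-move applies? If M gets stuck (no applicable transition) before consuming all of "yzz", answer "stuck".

(q0, yzz, #)
  read y, top #: go to q0, push A# → (q0, zz, A#)
  read z, top A: go to q2, push ε → (q2, z, #)
  read z, top #: go to q0, push X# → (q0, ε, X#)
All input consumed; M is in state q0.

q0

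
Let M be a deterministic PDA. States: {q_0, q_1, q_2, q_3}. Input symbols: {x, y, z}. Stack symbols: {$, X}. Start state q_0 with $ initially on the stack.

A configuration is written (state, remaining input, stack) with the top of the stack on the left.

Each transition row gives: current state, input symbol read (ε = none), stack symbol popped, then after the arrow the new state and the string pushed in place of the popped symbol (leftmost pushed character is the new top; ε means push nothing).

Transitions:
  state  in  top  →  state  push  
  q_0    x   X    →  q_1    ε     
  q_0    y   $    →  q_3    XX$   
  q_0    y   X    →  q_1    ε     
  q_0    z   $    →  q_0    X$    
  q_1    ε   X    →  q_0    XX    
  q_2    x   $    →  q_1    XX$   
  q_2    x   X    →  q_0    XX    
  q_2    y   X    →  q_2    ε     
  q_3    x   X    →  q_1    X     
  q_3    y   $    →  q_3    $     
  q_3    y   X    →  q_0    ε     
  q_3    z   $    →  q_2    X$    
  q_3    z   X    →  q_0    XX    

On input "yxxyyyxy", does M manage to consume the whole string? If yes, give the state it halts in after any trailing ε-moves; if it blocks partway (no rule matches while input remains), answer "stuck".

q_0

(q_0, yxxyyyxy, $)
  read y, top $: go to q_3, push XX$ → (q_3, xxyyyxy, XX$)
  read x, top X: go to q_1, push X → (q_1, xyyyxy, XX$)
  ε-move, top X: go to q_0, push XX → (q_0, xyyyxy, XXX$)
  read x, top X: go to q_1, push ε → (q_1, yyyxy, XX$)
  ε-move, top X: go to q_0, push XX → (q_0, yyyxy, XXX$)
  read y, top X: go to q_1, push ε → (q_1, yyxy, XX$)
  ε-move, top X: go to q_0, push XX → (q_0, yyxy, XXX$)
  read y, top X: go to q_1, push ε → (q_1, yxy, XX$)
  ε-move, top X: go to q_0, push XX → (q_0, yxy, XXX$)
  read y, top X: go to q_1, push ε → (q_1, xy, XX$)
  ε-move, top X: go to q_0, push XX → (q_0, xy, XXX$)
  read x, top X: go to q_1, push ε → (q_1, y, XX$)
  ε-move, top X: go to q_0, push XX → (q_0, y, XXX$)
  read y, top X: go to q_1, push ε → (q_1, ε, XX$)
  ε-move, top X: go to q_0, push XX → (q_0, ε, XXX$)
All input consumed; M is in state q_0.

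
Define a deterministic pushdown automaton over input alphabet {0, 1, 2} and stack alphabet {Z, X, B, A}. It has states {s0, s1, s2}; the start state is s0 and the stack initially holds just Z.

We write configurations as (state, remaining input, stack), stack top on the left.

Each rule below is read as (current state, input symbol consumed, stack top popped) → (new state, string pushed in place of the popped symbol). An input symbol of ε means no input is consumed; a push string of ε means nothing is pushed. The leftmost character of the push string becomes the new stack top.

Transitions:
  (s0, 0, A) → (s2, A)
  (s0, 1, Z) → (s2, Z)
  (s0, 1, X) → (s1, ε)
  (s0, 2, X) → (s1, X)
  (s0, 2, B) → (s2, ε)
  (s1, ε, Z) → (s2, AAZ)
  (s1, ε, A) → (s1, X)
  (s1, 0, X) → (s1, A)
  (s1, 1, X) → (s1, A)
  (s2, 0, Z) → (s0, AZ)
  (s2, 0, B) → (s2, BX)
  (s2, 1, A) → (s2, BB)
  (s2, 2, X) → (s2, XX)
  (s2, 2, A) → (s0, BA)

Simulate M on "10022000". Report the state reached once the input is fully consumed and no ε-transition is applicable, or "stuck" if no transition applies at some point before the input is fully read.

stuck

(s0, 10022000, Z)
  read 1, top Z: go to s2, push Z → (s2, 0022000, Z)
  read 0, top Z: go to s0, push AZ → (s0, 022000, AZ)
  read 0, top A: go to s2, push A → (s2, 22000, AZ)
  read 2, top A: go to s0, push BA → (s0, 2000, BAZ)
  read 2, top B: go to s2, push ε → (s2, 000, AZ)
No transition for (s2, 0, top A); M blocks with input 000 remaining.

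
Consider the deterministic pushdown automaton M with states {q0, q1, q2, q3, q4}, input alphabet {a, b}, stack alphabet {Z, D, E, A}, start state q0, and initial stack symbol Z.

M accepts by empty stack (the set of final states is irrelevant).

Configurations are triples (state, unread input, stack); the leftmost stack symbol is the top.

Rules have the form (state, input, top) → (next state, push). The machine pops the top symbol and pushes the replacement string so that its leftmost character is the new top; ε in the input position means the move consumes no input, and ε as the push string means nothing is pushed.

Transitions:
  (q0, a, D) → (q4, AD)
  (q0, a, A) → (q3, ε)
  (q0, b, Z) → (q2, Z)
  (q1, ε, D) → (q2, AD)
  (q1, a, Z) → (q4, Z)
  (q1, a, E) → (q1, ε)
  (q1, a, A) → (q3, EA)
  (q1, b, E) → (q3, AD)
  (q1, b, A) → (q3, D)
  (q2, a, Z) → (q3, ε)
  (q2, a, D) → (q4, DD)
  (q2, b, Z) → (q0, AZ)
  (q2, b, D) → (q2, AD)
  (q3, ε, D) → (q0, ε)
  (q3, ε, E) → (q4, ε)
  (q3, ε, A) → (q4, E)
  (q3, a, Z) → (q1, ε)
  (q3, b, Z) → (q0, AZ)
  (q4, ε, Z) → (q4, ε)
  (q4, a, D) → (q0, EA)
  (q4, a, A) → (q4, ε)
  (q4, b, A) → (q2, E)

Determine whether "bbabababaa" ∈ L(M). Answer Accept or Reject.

(q0, bbabababaa, Z) ⊢ (q2, babababaa, Z) ⊢ (q0, abababaa, AZ) ⊢ (q3, bababaa, Z) ⊢ (q0, ababaa, AZ) ⊢ (q3, babaa, Z) ⊢ (q0, abaa, AZ) ⊢ (q3, baa, Z) ⊢ (q0, aa, AZ) ⊢ (q3, a, Z) ⊢ (q1, ε, ε)
All input consumed and the stack is empty.

Accept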